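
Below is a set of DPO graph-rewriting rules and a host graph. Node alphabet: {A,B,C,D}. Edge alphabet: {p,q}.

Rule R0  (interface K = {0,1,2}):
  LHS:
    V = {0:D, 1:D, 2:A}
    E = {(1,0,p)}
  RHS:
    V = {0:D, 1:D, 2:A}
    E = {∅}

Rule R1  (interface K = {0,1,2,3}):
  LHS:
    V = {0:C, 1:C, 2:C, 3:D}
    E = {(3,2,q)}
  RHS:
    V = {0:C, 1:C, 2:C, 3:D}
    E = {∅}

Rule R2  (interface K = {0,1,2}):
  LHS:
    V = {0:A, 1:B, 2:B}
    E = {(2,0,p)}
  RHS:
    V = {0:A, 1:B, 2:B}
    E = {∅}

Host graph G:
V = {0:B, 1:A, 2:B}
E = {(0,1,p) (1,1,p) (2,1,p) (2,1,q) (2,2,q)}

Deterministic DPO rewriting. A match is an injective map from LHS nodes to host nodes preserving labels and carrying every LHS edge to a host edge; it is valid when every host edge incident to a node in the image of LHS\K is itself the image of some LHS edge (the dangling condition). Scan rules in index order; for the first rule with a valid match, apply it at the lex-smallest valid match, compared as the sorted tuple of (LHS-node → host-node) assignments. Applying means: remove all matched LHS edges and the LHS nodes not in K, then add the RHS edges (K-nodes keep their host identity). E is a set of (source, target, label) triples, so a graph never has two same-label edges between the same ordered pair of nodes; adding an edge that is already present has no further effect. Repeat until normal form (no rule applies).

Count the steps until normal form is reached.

Answer: 2

Steps:
start.  V:3 E:5  edges: 0-p->1 1-p->1 2-p->1 2-q->1 2-q->2
1. fire R2 via {0↦1, 1↦0, 2↦2}  →  V:3 E:4  edges: 0-p->1 1-p->1 2-q->1 2-q->2
2. fire R2 via {0↦1, 1↦2, 2↦0}  →  V:3 E:3  edges: 1-p->1 2-q->1 2-q->2
final graph: no rule applies after step 2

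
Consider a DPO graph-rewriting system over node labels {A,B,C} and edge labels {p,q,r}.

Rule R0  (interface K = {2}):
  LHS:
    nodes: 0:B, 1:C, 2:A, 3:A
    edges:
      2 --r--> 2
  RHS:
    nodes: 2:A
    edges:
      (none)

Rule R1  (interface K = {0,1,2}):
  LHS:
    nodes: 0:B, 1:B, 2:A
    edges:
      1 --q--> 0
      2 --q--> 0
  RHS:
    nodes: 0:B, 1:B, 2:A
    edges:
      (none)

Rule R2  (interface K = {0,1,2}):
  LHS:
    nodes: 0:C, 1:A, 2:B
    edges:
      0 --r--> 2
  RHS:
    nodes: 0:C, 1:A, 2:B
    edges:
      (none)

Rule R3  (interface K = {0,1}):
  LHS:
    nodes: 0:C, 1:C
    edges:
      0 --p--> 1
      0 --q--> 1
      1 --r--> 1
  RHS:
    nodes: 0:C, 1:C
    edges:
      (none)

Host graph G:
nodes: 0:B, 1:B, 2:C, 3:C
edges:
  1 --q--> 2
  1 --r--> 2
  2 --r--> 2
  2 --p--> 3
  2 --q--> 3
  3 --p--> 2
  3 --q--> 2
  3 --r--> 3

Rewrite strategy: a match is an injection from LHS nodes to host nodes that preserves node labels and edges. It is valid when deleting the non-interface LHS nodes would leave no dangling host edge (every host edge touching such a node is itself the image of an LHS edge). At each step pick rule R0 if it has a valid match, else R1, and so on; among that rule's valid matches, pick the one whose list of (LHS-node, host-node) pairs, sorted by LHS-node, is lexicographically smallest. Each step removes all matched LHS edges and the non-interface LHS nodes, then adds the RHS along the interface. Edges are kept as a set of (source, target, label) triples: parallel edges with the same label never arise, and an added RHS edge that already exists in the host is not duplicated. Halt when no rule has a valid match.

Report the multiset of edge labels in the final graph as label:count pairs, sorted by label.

[0] host  ⇒  4 nodes, 8 edges  {1-q->2 1-r->2 2-r->2 2-p->3 2-q->3 3-p->2 3-q->2 3-r->3}
[1] R3 @ {0↦2, 1↦3}  ⇒  4 nodes, 5 edges  {1-q->2 1-r->2 2-r->2 3-p->2 3-q->2}
[2] R3 @ {0↦3, 1↦2}  ⇒  4 nodes, 2 edges  {1-q->2 1-r->2}
final graph: no rule applies after step 2
NF edges: [(1, 2, 'q'), (1, 2, 'r')]

Answer: q:1 r:1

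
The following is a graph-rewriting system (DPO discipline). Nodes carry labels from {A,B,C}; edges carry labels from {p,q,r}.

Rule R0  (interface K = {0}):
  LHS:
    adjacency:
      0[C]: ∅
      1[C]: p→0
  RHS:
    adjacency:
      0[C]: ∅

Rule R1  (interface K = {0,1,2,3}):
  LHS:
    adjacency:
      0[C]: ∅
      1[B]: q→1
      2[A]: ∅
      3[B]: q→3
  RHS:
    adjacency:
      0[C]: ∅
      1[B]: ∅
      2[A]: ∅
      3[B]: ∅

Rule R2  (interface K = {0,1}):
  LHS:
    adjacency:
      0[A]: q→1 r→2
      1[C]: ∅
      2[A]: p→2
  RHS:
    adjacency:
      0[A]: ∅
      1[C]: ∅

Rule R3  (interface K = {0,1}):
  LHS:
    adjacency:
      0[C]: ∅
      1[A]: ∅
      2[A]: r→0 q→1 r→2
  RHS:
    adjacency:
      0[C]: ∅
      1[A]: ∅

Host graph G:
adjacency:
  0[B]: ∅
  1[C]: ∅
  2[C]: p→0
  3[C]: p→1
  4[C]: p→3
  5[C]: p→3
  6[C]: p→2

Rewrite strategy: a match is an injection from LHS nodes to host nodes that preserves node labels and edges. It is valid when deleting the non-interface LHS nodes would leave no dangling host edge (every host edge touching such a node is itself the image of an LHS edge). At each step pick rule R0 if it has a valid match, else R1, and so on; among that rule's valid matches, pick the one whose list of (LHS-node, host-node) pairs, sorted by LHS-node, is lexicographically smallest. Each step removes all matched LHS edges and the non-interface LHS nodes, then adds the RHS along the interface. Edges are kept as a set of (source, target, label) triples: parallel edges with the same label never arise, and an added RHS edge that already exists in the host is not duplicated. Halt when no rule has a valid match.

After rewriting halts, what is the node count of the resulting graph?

Answer: 3

Rewrite trace:
start.  V:7 E:5  edges: 2-p->0 3-p->1 4-p->3 5-p->3 6-p->2
1. fire R0 via {0↦2, 1↦6}  →  V:6 E:4  edges: 2-p->0 3-p->1 4-p->3 5-p->3
2. fire R0 via {0↦3, 1↦4}  →  V:5 E:3  edges: 2-p->0 3-p->1 5-p->3
3. fire R0 via {0↦3, 1↦5}  →  V:4 E:2  edges: 2-p->0 3-p->1
4. fire R0 via {0↦1, 1↦3}  →  V:3 E:1  edges: 2-p->0
normal form: no rule applies after step 4
NF nodes: {0:B, 1:C, 2:C}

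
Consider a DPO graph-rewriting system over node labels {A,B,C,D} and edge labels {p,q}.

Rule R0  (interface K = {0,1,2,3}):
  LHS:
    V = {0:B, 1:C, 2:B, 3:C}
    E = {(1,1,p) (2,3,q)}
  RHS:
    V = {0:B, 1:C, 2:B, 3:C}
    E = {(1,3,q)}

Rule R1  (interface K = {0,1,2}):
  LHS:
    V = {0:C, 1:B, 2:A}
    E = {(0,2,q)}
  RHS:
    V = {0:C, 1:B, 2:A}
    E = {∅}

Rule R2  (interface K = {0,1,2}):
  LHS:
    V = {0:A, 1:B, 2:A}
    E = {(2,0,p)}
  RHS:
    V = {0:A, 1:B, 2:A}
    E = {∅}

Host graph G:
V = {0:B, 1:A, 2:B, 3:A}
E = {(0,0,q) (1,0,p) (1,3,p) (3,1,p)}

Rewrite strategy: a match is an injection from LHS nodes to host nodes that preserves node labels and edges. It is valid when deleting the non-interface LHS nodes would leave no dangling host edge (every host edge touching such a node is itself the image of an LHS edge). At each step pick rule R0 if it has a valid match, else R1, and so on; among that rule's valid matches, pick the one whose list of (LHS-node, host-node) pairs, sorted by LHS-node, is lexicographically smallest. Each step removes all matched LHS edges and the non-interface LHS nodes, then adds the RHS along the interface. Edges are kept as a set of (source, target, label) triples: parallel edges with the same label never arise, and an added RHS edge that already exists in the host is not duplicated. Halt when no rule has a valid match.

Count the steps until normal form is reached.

initial: |V|=4 |E|=4  E = 0-q->0 1-p->0 1-p->3 3-p->1
step 1: apply R2 at {0↦1, 1↦0, 2↦3}  → |V|=4 |E|=3  E = 0-q->0 1-p->0 1-p->3
step 2: apply R2 at {0↦3, 1↦0, 2↦1}  → |V|=4 |E|=2  E = 0-q->0 1-p->0
normal form: no rule applies after step 2

Answer: 2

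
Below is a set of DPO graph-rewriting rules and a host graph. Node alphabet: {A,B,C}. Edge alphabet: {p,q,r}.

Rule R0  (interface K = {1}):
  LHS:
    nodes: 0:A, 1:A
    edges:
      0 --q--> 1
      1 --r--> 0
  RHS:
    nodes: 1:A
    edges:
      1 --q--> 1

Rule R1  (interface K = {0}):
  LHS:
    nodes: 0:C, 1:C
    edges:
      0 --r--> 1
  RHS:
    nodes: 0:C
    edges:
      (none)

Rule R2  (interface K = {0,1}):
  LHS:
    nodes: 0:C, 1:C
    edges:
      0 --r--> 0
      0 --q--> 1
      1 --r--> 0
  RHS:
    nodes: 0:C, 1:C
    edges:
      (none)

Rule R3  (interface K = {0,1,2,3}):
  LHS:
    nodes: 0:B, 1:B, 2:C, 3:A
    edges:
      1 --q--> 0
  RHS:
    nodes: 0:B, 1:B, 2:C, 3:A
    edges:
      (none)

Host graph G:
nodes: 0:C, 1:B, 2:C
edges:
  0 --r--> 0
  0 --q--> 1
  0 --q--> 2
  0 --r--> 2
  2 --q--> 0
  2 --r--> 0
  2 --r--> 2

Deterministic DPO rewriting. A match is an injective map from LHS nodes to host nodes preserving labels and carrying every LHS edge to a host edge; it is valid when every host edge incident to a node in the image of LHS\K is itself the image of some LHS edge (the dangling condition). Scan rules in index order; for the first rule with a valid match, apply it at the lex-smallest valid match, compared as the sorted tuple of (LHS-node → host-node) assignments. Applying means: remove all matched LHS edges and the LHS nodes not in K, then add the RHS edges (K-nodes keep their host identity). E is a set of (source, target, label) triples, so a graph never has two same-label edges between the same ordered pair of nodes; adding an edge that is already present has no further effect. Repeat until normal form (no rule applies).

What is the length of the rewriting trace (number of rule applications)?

start.  V:3 E:7  edges: 0-r->0 0-q->1 0-q->2 0-r->2 2-q->0 2-r->0 2-r->2
1. fire R2 via {0↦0, 1↦2}  →  V:3 E:4  edges: 0-q->1 0-r->2 2-q->0 2-r->2
2. fire R2 via {0↦2, 1↦0}  →  V:3 E:1  edges: 0-q->1
normal form: no rule applies after step 2

Answer: 2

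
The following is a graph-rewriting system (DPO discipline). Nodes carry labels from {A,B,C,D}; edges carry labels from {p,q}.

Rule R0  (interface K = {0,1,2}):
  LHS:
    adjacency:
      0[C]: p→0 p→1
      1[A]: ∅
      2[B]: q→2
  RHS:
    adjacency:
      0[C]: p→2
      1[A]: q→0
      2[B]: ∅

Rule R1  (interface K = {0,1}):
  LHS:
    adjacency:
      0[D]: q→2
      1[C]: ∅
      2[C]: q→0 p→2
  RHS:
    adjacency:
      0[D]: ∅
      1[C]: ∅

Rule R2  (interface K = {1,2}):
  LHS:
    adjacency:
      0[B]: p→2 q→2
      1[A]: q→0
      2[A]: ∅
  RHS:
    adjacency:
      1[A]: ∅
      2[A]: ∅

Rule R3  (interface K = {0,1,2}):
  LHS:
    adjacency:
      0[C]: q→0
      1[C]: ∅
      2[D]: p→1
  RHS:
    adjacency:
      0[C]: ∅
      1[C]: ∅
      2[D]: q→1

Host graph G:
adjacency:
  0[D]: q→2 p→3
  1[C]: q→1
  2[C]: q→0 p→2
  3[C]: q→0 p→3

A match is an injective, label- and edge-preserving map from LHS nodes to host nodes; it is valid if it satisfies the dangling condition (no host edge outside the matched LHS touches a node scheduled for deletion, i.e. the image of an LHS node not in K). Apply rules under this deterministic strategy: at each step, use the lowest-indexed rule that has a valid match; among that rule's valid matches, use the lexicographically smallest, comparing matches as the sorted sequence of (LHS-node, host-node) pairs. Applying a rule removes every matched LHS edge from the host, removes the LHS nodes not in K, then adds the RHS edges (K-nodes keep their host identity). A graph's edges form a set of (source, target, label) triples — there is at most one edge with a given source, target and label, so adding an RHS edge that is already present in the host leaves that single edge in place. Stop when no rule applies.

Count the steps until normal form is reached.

Answer: 3

Steps:
start.  V:4 E:7  edges: 0-q->2 0-p->3 1-q->1 2-q->0 2-p->2 3-q->0 3-p->3
1. fire R1 via {0↦0, 1↦1, 2↦2}  →  V:3 E:4  edges: 0-p->3 1-q->1 3-q->0 3-p->3
2. fire R3 via {0↦1, 1↦3, 2↦0}  →  V:3 E:3  edges: 0-q->3 3-q->0 3-p->3
3. fire R1 via {0↦0, 1↦1, 2↦3}  →  V:2 E:0  edges: ∅
halt: no rule applies after step 3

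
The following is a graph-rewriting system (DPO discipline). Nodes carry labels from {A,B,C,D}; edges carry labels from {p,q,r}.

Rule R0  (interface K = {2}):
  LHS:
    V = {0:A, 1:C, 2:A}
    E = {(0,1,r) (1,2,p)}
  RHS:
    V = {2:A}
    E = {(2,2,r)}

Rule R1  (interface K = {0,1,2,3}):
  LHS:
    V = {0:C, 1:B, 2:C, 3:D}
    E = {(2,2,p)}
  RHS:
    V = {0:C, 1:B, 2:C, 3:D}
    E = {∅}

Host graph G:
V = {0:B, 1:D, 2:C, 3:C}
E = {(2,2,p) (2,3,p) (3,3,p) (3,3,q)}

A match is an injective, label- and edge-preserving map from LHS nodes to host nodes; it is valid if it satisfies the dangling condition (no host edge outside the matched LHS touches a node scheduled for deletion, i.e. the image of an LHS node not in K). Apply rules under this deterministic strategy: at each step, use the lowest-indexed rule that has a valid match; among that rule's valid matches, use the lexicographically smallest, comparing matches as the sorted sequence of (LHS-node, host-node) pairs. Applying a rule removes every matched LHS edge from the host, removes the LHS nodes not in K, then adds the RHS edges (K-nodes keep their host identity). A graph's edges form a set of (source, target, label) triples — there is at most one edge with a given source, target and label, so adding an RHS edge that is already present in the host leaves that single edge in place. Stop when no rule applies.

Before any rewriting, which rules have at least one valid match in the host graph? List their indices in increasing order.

Answer: [R1]

Steps:
R0: no valid match — LHS pattern not found
R1: 2 valid matches — {0↦2, 1↦0, 2↦3, 3↦1}, {0↦3, 1↦0, 2↦2, 3↦1}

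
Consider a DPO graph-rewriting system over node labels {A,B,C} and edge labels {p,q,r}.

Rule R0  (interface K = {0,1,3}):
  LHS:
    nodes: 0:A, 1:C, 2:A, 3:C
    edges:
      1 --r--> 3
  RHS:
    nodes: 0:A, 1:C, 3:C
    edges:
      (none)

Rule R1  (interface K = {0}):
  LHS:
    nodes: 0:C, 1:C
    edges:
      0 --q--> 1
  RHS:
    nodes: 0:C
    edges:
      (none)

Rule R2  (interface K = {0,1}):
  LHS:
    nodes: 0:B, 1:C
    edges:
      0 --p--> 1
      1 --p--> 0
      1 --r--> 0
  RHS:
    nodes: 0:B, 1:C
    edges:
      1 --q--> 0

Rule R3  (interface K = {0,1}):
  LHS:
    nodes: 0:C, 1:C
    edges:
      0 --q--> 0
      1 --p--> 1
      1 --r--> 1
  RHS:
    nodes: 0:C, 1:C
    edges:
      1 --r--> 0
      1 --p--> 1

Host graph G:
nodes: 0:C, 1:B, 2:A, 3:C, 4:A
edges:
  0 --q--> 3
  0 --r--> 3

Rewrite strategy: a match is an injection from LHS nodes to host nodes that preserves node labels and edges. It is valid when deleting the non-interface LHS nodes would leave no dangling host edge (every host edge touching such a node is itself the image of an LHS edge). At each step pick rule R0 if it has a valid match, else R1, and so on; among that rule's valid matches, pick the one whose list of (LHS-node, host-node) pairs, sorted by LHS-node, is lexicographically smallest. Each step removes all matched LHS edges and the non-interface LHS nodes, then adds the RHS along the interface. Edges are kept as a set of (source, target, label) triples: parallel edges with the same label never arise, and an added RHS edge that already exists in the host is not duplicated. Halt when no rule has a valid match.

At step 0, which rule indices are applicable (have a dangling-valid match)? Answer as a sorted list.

R0: 2 valid matches — {0↦2, 1↦0, 2↦4, 3↦3}, {0↦4, 1↦0, 2↦2, 3↦3}
R1: no valid match — 1 raw match, all fail dangling condition
R2: no valid match — LHS pattern not found
R3: no valid match — LHS pattern not found

Answer: [R0]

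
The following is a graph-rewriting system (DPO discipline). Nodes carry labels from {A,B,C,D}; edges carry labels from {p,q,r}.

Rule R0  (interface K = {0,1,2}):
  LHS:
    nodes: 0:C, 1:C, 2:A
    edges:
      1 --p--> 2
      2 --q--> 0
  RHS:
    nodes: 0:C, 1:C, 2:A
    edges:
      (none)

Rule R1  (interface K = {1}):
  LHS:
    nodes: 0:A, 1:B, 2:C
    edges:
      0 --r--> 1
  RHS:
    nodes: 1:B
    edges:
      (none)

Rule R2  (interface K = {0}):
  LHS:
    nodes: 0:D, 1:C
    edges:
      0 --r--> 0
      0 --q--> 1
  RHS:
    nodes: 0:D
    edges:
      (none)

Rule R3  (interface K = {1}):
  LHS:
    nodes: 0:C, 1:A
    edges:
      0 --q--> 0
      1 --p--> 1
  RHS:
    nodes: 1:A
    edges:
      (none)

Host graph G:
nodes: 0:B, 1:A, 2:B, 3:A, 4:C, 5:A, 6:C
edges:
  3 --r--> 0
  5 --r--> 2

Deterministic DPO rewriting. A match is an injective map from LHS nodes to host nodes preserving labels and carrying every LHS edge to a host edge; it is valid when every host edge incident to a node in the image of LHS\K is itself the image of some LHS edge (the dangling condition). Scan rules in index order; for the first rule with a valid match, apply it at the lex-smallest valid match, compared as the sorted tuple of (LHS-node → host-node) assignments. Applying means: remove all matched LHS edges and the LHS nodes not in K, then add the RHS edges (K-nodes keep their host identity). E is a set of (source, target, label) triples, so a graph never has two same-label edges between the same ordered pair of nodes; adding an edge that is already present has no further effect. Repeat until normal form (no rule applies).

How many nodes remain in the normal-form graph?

initial: |V|=7 |E|=2  E = 3-r->0 5-r->2
step 1: apply R1 at {0↦3, 1↦0, 2↦4}  → |V|=5 |E|=1  E = 5-r->2
step 2: apply R1 at {0↦5, 1↦2, 2↦6}  → |V|=3 |E|=0  E = ∅
normal form: no rule applies after step 2
NF nodes: {0:B, 1:A, 2:B}

Answer: 3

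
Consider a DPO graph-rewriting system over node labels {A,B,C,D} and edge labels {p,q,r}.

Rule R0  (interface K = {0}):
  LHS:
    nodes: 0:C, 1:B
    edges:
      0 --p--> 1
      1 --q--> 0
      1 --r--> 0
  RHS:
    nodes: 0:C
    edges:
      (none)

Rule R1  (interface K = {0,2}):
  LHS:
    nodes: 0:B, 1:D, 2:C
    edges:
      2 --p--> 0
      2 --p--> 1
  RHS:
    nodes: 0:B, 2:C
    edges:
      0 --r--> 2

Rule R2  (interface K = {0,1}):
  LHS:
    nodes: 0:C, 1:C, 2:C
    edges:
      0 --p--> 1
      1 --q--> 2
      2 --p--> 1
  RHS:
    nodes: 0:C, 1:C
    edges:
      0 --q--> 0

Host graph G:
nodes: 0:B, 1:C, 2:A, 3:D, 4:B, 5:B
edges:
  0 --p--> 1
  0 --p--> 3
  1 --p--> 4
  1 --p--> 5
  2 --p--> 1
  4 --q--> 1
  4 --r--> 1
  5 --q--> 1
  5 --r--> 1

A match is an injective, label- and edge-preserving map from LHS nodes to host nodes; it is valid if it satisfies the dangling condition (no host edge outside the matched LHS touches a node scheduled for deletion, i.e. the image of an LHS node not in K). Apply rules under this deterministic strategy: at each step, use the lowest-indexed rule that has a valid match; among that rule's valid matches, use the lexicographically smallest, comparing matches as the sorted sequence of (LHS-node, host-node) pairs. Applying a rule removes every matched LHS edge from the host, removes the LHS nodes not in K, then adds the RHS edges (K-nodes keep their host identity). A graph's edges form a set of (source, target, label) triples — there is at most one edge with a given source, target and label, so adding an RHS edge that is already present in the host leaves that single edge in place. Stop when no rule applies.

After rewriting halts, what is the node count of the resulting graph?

Answer: 4

Rewrite trace:
start.  V:6 E:9  edges: 0-p->1 0-p->3 1-p->4 1-p->5 2-p->1 4-q->1 4-r->1 5-q->1 5-r->1
1. fire R0 via {0↦1, 1↦4}  →  V:5 E:6  edges: 0-p->1 0-p->3 1-p->5 2-p->1 5-q->1 5-r->1
2. fire R0 via {0↦1, 1↦5}  →  V:4 E:3  edges: 0-p->1 0-p->3 2-p->1
final graph: no rule applies after step 2
NF nodes: {0:B, 1:C, 2:A, 3:D}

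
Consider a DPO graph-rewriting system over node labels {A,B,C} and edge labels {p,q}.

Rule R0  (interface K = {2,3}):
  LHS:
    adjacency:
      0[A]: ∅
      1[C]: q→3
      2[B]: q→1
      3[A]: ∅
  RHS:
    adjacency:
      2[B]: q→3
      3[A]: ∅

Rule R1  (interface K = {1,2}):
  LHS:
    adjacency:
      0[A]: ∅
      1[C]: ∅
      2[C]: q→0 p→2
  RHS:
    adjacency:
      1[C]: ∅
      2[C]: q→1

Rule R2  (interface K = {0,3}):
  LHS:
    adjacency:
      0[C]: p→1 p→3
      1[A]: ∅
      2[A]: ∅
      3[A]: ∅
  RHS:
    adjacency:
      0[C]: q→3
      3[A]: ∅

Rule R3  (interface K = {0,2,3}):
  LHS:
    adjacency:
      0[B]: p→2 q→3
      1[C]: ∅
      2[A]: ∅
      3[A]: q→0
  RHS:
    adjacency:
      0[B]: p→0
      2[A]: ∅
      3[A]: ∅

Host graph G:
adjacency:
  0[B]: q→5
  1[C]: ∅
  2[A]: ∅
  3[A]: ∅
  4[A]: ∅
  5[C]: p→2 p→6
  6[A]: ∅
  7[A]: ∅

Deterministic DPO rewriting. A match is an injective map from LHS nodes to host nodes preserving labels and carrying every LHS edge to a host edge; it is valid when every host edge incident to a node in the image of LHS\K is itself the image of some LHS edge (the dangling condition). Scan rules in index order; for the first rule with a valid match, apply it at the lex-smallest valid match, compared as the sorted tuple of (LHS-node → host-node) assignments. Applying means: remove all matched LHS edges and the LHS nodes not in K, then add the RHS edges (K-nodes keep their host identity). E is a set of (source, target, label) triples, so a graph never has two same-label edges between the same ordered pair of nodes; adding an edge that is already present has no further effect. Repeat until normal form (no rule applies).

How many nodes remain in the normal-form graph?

Answer: 4

Steps:
initial: |V|=8 |E|=3  E = 0-q->5 5-p->2 5-p->6
step 1: apply R2 at {0↦5, 1↦2, 2↦3, 3↦6}  → |V|=6 |E|=2  E = 0-q->5 5-q->6
step 2: apply R0 at {0↦4, 1↦5, 2↦0, 3↦6}  → |V|=4 |E|=1  E = 0-q->6
normal form: no rule applies after step 2
NF nodes: {0:B, 1:C, 6:A, 7:A}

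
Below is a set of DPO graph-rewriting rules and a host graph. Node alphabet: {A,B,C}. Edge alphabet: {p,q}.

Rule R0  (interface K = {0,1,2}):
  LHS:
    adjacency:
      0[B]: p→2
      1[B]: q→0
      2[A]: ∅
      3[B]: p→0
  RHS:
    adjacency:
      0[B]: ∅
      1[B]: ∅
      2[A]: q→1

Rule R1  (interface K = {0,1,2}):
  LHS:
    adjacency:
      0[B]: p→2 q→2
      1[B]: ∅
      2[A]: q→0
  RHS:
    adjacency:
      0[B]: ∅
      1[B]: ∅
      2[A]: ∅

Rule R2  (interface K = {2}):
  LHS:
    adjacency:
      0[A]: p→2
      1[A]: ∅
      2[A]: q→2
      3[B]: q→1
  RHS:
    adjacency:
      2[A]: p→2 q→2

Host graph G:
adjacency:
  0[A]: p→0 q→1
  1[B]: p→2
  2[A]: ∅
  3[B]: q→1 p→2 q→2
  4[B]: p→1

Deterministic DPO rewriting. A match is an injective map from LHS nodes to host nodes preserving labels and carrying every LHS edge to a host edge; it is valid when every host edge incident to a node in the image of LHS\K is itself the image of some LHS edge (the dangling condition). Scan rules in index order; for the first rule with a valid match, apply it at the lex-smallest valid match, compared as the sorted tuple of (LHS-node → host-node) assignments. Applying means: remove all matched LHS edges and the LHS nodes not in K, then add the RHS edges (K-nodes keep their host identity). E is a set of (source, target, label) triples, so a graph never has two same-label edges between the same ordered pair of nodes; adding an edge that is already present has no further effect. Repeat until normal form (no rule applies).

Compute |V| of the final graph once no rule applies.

Answer: 4

Derivation:
start.  V:5 E:7  edges: 0-p->0 0-q->1 1-p->2 3-q->1 3-p->2 3-q->2 4-p->1
1. fire R0 via {0↦1, 1↦3, 2↦2, 3↦4}  →  V:4 E:5  edges: 0-p->0 0-q->1 2-q->3 3-p->2 3-q->2
2. fire R1 via {0↦3, 1↦1, 2↦2}  →  V:4 E:2  edges: 0-p->0 0-q->1
halt: no rule applies after step 2
NF nodes: {0:A, 1:B, 2:A, 3:B}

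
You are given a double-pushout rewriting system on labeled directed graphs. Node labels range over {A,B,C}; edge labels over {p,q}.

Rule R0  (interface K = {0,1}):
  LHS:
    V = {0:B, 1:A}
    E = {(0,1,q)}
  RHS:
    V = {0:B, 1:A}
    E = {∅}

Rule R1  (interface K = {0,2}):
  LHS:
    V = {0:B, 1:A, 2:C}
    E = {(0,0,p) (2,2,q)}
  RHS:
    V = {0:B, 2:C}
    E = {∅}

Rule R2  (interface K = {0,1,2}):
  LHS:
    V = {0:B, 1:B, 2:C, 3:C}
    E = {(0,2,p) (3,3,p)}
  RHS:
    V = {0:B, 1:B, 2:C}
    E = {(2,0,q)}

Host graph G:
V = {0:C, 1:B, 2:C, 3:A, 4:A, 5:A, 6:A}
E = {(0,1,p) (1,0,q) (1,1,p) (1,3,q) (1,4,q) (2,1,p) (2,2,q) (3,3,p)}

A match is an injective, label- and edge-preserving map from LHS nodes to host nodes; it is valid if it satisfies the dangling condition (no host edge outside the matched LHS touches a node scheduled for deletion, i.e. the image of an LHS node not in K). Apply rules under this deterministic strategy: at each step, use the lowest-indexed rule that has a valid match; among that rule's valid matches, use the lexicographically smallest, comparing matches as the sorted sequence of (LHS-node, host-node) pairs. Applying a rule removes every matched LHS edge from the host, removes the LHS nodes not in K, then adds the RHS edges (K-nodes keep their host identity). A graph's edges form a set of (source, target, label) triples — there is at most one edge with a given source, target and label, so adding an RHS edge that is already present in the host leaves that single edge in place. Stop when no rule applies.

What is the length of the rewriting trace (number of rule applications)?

start.  V:7 E:8  edges: 0-p->1 1-q->0 1-p->1 1-q->3 1-q->4 2-p->1 2-q->2 3-p->3
1. fire R0 via {0↦1, 1↦3}  →  V:7 E:7  edges: 0-p->1 1-q->0 1-p->1 1-q->4 2-p->1 2-q->2 3-p->3
2. fire R0 via {0↦1, 1↦4}  →  V:7 E:6  edges: 0-p->1 1-q->0 1-p->1 2-p->1 2-q->2 3-p->3
3. fire R1 via {0↦1, 1↦4, 2↦2}  →  V:6 E:4  edges: 0-p->1 1-q->0 2-p->1 3-p->3
halt: no rule applies after step 3

Answer: 3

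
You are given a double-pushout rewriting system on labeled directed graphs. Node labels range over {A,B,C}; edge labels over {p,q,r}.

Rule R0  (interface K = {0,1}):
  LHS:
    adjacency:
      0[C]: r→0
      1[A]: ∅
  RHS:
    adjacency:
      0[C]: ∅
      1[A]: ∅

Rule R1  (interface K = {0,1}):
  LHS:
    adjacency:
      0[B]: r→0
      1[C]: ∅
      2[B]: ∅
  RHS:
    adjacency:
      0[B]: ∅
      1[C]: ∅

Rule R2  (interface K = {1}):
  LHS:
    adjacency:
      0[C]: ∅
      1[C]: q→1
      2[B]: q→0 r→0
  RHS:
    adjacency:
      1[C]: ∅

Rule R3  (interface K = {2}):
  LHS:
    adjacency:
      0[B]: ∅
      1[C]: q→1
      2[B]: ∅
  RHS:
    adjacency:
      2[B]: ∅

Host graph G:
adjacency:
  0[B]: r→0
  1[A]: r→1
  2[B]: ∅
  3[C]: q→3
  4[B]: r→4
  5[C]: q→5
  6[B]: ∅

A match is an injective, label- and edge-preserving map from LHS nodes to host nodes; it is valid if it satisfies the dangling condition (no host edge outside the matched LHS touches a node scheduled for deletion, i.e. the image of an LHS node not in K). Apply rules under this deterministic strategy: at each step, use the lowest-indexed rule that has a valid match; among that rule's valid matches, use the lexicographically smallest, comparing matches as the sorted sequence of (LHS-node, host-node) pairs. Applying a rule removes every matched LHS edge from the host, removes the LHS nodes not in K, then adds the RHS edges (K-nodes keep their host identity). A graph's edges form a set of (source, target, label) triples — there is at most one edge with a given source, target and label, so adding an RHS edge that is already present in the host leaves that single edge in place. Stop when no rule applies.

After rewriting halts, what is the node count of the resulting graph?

[0] host  ⇒  7 nodes, 5 edges  {0-r->0 1-r->1 3-q->3 4-r->4 5-q->5}
[1] R1 @ {0↦0, 1↦3, 2↦2}  ⇒  6 nodes, 4 edges  {1-r->1 3-q->3 4-r->4 5-q->5}
[2] R1 @ {0↦4, 1↦3, 2↦0}  ⇒  5 nodes, 3 edges  {1-r->1 3-q->3 5-q->5}
[3] R3 @ {0↦4, 1↦3, 2↦6}  ⇒  3 nodes, 2 edges  {1-r->1 5-q->5}
halt: no rule applies after step 3
NF nodes: {1:A, 5:C, 6:B}

Answer: 3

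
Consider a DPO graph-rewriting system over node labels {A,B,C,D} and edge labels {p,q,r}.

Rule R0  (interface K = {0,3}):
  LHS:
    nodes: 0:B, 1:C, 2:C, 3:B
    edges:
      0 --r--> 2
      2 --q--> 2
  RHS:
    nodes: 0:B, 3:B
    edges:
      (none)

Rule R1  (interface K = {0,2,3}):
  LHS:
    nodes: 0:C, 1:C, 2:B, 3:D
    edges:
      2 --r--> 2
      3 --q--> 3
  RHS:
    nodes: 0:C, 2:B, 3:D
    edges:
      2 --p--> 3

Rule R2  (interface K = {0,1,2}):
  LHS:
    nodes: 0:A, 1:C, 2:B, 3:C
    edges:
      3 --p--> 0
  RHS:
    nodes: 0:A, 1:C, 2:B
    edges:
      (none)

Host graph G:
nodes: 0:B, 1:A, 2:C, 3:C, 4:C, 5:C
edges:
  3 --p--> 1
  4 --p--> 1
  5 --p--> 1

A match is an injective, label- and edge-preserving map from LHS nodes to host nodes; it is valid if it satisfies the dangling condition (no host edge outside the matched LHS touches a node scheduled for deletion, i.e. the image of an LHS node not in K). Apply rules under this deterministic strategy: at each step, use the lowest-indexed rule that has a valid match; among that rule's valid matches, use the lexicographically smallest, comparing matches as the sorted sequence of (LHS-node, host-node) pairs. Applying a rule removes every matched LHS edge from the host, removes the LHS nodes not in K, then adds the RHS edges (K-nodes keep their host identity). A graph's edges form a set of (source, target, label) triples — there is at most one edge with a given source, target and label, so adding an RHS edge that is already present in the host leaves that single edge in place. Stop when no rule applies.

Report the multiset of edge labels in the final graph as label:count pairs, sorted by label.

Answer: (no edges)

Derivation:
start.  V:6 E:3  edges: 3-p->1 4-p->1 5-p->1
1. fire R2 via {0↦1, 1↦2, 2↦0, 3↦3}  →  V:5 E:2  edges: 4-p->1 5-p->1
2. fire R2 via {0↦1, 1↦2, 2↦0, 3↦4}  →  V:4 E:1  edges: 5-p->1
3. fire R2 via {0↦1, 1↦2, 2↦0, 3↦5}  →  V:3 E:0  edges: ∅
normal form: no rule applies after step 3
NF edges: []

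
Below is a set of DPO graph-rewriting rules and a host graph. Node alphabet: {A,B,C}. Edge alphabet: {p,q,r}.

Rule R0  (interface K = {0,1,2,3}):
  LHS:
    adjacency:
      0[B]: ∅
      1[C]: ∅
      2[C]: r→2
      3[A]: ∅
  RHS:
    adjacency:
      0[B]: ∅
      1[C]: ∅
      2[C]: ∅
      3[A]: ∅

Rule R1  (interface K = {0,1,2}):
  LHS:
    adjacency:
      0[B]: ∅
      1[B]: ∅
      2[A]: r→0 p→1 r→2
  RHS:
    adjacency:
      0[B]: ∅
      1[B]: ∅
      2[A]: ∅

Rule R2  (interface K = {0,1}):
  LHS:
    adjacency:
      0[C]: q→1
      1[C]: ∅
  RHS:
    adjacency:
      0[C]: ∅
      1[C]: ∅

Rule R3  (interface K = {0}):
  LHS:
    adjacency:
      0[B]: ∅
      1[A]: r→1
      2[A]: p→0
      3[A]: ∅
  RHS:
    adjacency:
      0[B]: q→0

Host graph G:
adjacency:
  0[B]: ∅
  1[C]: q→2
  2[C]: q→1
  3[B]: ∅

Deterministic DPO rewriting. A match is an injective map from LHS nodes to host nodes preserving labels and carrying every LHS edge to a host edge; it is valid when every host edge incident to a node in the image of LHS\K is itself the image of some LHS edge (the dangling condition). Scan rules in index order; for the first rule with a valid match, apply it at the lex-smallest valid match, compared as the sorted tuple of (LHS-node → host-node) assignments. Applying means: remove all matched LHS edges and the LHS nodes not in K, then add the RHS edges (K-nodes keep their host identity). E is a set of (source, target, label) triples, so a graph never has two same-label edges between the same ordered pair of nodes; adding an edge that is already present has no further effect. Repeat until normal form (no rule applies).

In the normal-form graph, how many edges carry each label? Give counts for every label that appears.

initial: |V|=4 |E|=2  E = 1-q->2 2-q->1
step 1: apply R2 at {0↦1, 1↦2}  → |V|=4 |E|=1  E = 2-q->1
step 2: apply R2 at {0↦2, 1↦1}  → |V|=4 |E|=0  E = ∅
halt: no rule applies after step 2
NF edges: []

Answer: (no edges)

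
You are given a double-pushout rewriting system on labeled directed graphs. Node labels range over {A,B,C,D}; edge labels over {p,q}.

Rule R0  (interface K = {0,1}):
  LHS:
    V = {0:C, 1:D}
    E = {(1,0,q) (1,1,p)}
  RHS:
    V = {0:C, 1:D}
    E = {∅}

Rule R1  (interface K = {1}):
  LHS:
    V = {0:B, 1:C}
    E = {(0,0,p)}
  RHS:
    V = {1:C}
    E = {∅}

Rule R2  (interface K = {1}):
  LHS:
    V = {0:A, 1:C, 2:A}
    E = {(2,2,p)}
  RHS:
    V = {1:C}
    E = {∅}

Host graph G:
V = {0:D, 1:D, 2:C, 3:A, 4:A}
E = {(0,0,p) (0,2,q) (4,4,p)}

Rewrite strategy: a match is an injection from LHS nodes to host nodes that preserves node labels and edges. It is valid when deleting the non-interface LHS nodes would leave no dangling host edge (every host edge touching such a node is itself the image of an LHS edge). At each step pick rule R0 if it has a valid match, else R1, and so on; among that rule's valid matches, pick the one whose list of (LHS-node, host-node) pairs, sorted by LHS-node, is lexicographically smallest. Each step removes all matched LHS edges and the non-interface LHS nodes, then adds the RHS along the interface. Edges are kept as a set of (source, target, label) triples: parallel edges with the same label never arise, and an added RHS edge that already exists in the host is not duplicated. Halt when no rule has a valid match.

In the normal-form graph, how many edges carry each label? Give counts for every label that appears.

Answer: (no edges)

Steps:
initial: |V|=5 |E|=3  E = 0-p->0 0-q->2 4-p->4
step 1: apply R0 at {0↦2, 1↦0}  → |V|=5 |E|=1  E = 4-p->4
step 2: apply R2 at {0↦3, 1↦2, 2↦4}  → |V|=3 |E|=0  E = ∅
normal form: no rule applies after step 2
NF edges: []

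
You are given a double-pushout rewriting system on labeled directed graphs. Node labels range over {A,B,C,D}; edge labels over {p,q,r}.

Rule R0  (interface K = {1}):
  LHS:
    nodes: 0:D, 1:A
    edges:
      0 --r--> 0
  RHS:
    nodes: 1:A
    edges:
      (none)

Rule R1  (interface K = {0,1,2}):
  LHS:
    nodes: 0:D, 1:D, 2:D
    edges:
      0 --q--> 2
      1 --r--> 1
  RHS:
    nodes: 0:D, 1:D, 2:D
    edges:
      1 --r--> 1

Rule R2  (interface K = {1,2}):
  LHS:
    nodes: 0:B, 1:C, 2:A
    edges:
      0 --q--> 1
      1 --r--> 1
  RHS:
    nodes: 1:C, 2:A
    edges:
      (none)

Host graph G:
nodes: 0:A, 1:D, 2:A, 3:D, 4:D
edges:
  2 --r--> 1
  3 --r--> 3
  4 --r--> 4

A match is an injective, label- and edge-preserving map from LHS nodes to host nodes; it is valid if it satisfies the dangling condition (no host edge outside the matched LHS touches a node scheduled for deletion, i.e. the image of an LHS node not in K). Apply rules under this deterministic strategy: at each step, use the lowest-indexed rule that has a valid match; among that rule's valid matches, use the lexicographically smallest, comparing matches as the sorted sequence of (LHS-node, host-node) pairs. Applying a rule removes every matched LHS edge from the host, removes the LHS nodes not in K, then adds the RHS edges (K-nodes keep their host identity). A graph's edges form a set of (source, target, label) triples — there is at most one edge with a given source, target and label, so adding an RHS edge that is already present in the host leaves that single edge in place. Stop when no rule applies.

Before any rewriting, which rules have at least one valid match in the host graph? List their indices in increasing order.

R0: 4 valid matches — {0↦3, 1↦0}, {0↦3, 1↦2}, {0↦4, 1↦0} (+1 more)
R1: no valid match — LHS pattern not found
R2: no valid match — LHS pattern not found

Answer: [R0]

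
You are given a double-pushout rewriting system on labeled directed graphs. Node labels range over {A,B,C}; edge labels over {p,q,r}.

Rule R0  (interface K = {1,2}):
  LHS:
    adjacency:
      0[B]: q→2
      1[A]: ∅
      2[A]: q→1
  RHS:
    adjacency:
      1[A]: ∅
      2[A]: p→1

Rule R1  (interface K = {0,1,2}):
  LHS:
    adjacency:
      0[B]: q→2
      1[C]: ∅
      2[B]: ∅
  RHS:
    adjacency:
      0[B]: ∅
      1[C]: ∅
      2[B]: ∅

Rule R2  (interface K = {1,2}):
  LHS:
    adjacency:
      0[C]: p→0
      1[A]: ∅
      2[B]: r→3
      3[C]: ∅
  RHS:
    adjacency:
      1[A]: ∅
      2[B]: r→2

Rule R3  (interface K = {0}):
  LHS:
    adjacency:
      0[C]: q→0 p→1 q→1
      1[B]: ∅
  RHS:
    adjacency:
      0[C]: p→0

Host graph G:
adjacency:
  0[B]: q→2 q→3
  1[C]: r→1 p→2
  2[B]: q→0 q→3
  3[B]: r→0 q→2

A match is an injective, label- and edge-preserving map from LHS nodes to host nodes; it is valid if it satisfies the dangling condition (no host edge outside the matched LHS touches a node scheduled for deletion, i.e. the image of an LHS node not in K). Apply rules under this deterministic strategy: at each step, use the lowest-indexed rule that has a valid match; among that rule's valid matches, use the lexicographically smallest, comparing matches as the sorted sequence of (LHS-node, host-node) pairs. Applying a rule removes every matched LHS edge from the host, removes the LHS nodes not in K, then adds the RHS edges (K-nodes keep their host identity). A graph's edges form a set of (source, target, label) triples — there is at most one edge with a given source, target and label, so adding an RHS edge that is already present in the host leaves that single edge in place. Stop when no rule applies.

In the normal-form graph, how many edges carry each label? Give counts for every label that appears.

[0] host  ⇒  4 nodes, 8 edges  {0-q->2 0-q->3 1-r->1 1-p->2 2-q->0 2-q->3 3-r->0 3-q->2}
[1] R1 @ {0↦0, 1↦1, 2↦2}  ⇒  4 nodes, 7 edges  {0-q->3 1-r->1 1-p->2 2-q->0 2-q->3 3-r->0 3-q->2}
[2] R1 @ {0↦0, 1↦1, 2↦3}  ⇒  4 nodes, 6 edges  {1-r->1 1-p->2 2-q->0 2-q->3 3-r->0 3-q->2}
[3] R1 @ {0↦2, 1↦1, 2↦0}  ⇒  4 nodes, 5 edges  {1-r->1 1-p->2 2-q->3 3-r->0 3-q->2}
[4] R1 @ {0↦2, 1↦1, 2↦3}  ⇒  4 nodes, 4 edges  {1-r->1 1-p->2 3-r->0 3-q->2}
[5] R1 @ {0↦3, 1↦1, 2↦2}  ⇒  4 nodes, 3 edges  {1-r->1 1-p->2 3-r->0}
normal form: no rule applies after step 5
NF edges: [(1, 1, 'r'), (1, 2, 'p'), (3, 0, 'r')]

Answer: p:1 r:2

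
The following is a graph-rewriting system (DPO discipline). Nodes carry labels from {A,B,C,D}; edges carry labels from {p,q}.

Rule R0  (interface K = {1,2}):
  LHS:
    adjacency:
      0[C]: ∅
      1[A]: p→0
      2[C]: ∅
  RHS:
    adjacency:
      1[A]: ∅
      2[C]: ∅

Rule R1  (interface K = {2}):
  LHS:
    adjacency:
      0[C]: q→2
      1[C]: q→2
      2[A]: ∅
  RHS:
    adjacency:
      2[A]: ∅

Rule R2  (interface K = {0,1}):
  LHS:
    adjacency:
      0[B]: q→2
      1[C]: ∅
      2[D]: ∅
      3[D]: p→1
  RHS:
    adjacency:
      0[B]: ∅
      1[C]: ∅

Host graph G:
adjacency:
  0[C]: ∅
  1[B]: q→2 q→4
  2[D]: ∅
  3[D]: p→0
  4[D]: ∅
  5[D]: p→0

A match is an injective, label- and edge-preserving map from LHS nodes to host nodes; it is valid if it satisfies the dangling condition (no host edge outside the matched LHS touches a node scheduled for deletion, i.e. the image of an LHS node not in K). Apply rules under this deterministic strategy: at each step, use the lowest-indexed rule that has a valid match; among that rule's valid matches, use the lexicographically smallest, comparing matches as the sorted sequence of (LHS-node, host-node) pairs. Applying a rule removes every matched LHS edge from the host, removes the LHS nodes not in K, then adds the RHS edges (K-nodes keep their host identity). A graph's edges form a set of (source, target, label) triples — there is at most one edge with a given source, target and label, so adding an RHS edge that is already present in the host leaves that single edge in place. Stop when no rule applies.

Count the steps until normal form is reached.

[0] host  ⇒  6 nodes, 4 edges  {1-q->2 1-q->4 3-p->0 5-p->0}
[1] R2 @ {0↦1, 1↦0, 2↦2, 3↦3}  ⇒  4 nodes, 2 edges  {1-q->4 5-p->0}
[2] R2 @ {0↦1, 1↦0, 2↦4, 3↦5}  ⇒  2 nodes, 0 edges  {∅}
final graph: no rule applies after step 2

Answer: 2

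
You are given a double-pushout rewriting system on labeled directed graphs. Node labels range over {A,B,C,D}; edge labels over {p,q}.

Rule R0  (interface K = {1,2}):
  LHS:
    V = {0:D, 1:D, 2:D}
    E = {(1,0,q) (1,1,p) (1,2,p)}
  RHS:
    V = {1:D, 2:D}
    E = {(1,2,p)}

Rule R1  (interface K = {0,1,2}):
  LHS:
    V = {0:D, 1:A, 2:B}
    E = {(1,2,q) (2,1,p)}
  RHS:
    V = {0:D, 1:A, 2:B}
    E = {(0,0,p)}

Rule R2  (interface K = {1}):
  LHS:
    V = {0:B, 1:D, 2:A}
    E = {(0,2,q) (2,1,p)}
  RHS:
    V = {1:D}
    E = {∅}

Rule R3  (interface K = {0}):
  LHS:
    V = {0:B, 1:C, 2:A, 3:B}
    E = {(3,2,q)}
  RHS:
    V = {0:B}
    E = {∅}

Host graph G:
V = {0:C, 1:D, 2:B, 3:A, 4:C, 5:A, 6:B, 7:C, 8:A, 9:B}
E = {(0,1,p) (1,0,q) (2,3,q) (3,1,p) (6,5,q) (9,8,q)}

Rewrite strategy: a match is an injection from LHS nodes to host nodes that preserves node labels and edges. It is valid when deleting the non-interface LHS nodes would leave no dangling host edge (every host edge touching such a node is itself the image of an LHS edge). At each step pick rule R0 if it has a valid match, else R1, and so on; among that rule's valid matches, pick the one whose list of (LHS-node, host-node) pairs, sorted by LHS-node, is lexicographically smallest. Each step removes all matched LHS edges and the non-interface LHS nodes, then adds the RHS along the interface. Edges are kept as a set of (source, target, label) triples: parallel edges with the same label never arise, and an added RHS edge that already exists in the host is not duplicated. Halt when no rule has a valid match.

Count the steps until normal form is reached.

initial: |V|=10 |E|=6  E = 0-p->1 1-q->0 2-q->3 3-p->1 6-q->5 9-q->8
step 1: apply R2 at {0↦2, 1↦1, 2↦3}  → |V|=8 |E|=4  E = 0-p->1 1-q->0 6-q->5 9-q->8
step 2: apply R3 at {0↦6, 1↦4, 2↦8, 3↦9}  → |V|=5 |E|=3  E = 0-p->1 1-q->0 6-q->5
halt: no rule applies after step 2

Answer: 2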